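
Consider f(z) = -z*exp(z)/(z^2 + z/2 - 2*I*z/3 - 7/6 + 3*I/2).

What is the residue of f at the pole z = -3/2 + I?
Write f(z) = P(z)/Q(z) with P(z) = -z*exp(z) and Q(z) = z^2 + z/2 - 2*I*z/3 - 7/6 + 3*I/2.
The denominator factors as Q(z) = (z + 3/2 - I)*(z - 1 + I/3), so z = -3/2 + I is a simple zero of Q and P is analytic there; z = -3/2 + I is therefore a simple pole and
  Res(f, z₀) = P(z₀)/Q'(z₀).

Q'(z) = 2*z + 1/2 - 2*I/3, so Q'(-3/2 + I) = -5/2 + 4*I/3.
P(-3/2 + I) = (3/2 - I)*exp(-3/2 + I).

Res(f, -3/2 + I) = ((3/2 - I)*exp(-3/2 + I))/(-5/2 + 4*I/3) = (-183/289 + 18*I/289)*exp(-3/2 + I)

Final answer: (-183/289 + 18*I/289)*exp(-3/2 + I)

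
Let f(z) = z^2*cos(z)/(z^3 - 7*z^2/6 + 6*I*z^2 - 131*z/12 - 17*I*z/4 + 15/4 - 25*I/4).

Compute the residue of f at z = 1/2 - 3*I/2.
Write f(z) = P(z)/Q(z) with P(z) = z^2*cos(z) and Q(z) = z^3 - 7*z^2/6 + 6*I*z^2 - 131*z/12 - 17*I*z/4 + 15/4 - 25*I/4.
The denominator factors as Q(z) = (z - 1/2 + 3*I/2)*(z + 3*I/2)*(z - 2/3 + 3*I), so z = 1/2 - 3*I/2 is a simple zero of Q and P is analytic there; z = 1/2 - 3*I/2 is therefore a simple pole and
  Res(f, z₀) = P(z₀)/Q'(z₀).

Q'(z) = 3*z^2 - 7*z/3 + 12*I*z - 131/12 - 17*I/4, so Q'(1/2 - 3*I/2) = -1/12 + 3*I/4.
P(1/2 - 3*I/2) = (-2 - 3*I/2)*cos(1/2 - 3*I/2).

Res(f, 1/2 - 3*I/2) = ((-2 - 3*I/2)*cos(1/2 - 3*I/2))/(-1/12 + 3*I/4) = (-69/41 + 117*I/41)*cos(1/2 - 3*I/2)

Final answer: (-69/41 + 117*I/41)*cos(1/2 - 3*I/2)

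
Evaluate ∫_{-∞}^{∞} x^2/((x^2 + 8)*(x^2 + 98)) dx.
Let f(z) = z^2/((z^2 + 8)*(z^2 + 98)). The denominator has no real zeros and deg Q - deg P = 2 ≥ 2, so the integral of f over the upper semicircle |z| = R tends to 0 as R → ∞. Closing the contour in the upper half-plane,
  ∫_{-∞}^{∞} f(x) dx = 2πi · Σ Res(f, z_k)  over the poles with Im z_k > 0.

Zeros of the denominator: z^2 + 8 = 0 gives z = ±2*sqrt(2)*I; z^2 + 98 = 0 gives z = ±7*sqrt(2)*I.
Upper half-plane: z = 2*sqrt(2)*I, z = 7*sqrt(2)*I (simple).

Each pole is a simple zero of Q(z) = z^4 + 106*z^2 + 784, so Res(f, z₀) = P(z₀)/Q'(z₀) with P(z) = z^2, Q'(z) = 4*z^3 + 212*z:
  Res(f, 2*sqrt(2)*I) = (-8)/(360*sqrt(2)*I) = sqrt(2)*I/90
  Res(f, 7*sqrt(2)*I) = (-98)/(-1260*sqrt(2)*I) = -7*sqrt(2)*I/180

Sum of residues: -sqrt(2)*I/36
∫_{-∞}^{∞} f(x) dx = 2πi · (-sqrt(2)*I/36) = sqrt(2)*pi/18

Final answer: sqrt(2)*pi/18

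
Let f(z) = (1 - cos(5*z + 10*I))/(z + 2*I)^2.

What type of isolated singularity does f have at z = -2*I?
Let u = z + 2*I. The argument of cos is 5*z + 10*I = 5u, so
  f = (1 - cos(5u))/u^2 = ((5u)^2/2 - (5u)^4/24 + ...)/u^2 = 25/2 - (625/24)*u^2 + ...
The Laurent expansion about u = 0 has no negative powers; equivalently lim_{z→-2*I} f(z) = 25/2 exists and is finite.
So the singularity is removable.

Final answer: removable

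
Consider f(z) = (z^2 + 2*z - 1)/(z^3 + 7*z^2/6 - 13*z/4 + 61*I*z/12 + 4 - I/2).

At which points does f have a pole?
The singularities of f are the zeros of the denominator. Factoring,
  z^3 + 7*z^2/6 - 13*z/4 + 61*I*z/12 + 4 - I/2 = (z - 1/3 - I/2)*(z + 3 - I)*(z - 3/2 + 3*I/2)
so the candidates are z = 1/3 + I/2, z = -3 + I, z = 3/2 - 3*I/2.

Check the numerator P(z) = z^2 + 2*z - 1 at each one:
  P(1/3 + I/2) = -17/36 + 4*I/3 ≠ 0, so z = 1/3 + I/2 is a (simple) pole.
  P(-3 + I) = 1 - 4*I ≠ 0, so z = -3 + I is a (simple) pole.
  P(3/2 - 3*I/2) = 2 - 15*I/2 ≠ 0, so z = 3/2 - 3*I/2 is a (simple) pole.

Poles of f: {-3 + I, 1/3 + I/2, 3/2 - 3*I/2}

Final answer: {-3 + I, 1/3 + I/2, 3/2 - 3*I/2}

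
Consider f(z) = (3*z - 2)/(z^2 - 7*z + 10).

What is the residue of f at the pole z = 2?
-4/3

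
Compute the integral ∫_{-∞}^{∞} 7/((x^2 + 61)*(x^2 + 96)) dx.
Let f(z) = 7/((z^2 + 61)*(z^2 + 96)). The denominator has no real zeros and deg Q - deg P = 4 ≥ 2, so the integral of f over the upper semicircle |z| = R tends to 0 as R → ∞. Closing the contour in the upper half-plane,
  ∫_{-∞}^{∞} f(x) dx = 2πi · Σ Res(f, z_k)  over the poles with Im z_k > 0.

Zeros of the denominator: z^2 + 96 = 0 gives z = ±4*sqrt(6)*I; z^2 + 61 = 0 gives z = ±sqrt(61)*I.
Upper half-plane: z = 4*sqrt(6)*I, z = sqrt(61)*I (simple).

Each pole is a simple zero of Q(z) = z^4 + 157*z^2 + 5856, so Res(f, z₀) = P(z₀)/Q'(z₀) with P(z) = 7, Q'(z) = 4*z^3 + 314*z:
  Res(f, 4*sqrt(6)*I) = (7)/(-280*sqrt(6)*I) = sqrt(6)*I/240
  Res(f, sqrt(61)*I) = (7)/(70*sqrt(61)*I) = -sqrt(61)*I/610

Sum of residues: I*(-sqrt(61)/610 + sqrt(6)/240)
∫_{-∞}^{∞} f(x) dx = 2πi · (I*(-sqrt(61)/610 + sqrt(6)/240)) = pi*(-61*sqrt(6) + 24*sqrt(61))/7320

Final answer: pi*(-61*sqrt(6) + 24*sqrt(61))/7320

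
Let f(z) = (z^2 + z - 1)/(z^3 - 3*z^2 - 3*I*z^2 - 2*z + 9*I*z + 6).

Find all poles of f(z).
The singularities of f are the zeros of the denominator. Factoring,
  z^3 - 3*z^2 - 3*I*z^2 - 2*z + 9*I*z + 6 = (z - 3)*(z - 2*I)*(z - I)
so the candidates are z = 3, z = 2*I, z = I.

Check the numerator P(z) = z^2 + z - 1 at each one:
  P(3) = 11 ≠ 0, so z = 3 is a (simple) pole.
  P(2*I) = -5 + 2*I ≠ 0, so z = 2*I is a (simple) pole.
  P(I) = -2 + I ≠ 0, so z = I is a (simple) pole.

Poles of f: {I, 2*I, 3}

Final answer: {I, 2*I, 3}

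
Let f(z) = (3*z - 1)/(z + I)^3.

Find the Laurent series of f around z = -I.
Put w = z - (-I), i.e. z = w - I. The denominator is w^3, so it suffices to rewrite the numerator in powers of w.

P(z) = 3*z - 1
P(w - I) = -1 - 3*I + 3*w

Dividing each term by w^3:
  f = (-1 - 3*I)/w^3 + 3/w^2

Substituting back w = z + I:
  f(z) = (-1 - 3*I)/(z + I)^3 + 3/(z + I)^2

The series is finite because the numerator is a polynomial; the negative powers form the principal part.

Final answer: (-1 - 3*I)/(z + I)^3 + 3/(z + I)^2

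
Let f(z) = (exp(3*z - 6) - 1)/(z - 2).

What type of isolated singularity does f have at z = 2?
Let u = z - 2. The exponent is 3*z - 6 = 3u, so
  f = (e^(3u) - 1)/u = ((3u) + (3u)^2/2 + (3u)^3/6 + ...)/u = 3 + (9/2)*u + (9/2)*u^2 + ...
The Laurent expansion about u = 0 has no negative powers; equivalently lim_{z→2} f(z) = 3 exists and is finite.
So the singularity is removable.

Final answer: removable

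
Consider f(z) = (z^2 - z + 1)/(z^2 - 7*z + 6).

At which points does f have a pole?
The singularities of f are the zeros of the denominator. Factoring,
  z^2 - 7*z + 6 = (z - 1)*(z - 6)
so the candidates are z = 1, z = 6.

Check the numerator P(z) = z^2 - z + 1 at each one:
  P(1) = 1 ≠ 0, so z = 1 is a (simple) pole.
  P(6) = 31 ≠ 0, so z = 6 is a (simple) pole.

Poles of f: {1, 6}

Final answer: {1, 6}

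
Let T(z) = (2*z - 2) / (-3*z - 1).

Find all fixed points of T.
{-sqrt(33)/6 - 1/2, -1/2 + sqrt(33)/6}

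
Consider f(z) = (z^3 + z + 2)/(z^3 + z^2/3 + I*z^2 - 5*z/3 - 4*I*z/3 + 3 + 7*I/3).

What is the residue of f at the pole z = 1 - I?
19/37 + 3*I/37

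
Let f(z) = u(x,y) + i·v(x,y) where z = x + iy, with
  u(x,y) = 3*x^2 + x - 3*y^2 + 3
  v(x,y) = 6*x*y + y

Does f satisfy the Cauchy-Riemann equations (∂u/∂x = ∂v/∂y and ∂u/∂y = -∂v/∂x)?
∂u/∂x = 6*x + 1
∂v/∂y = 6*x + 1
∂u/∂y = -6*y
∂v/∂x = 6*y
∂u/∂x = ∂v/∂y and ∂u/∂y = -∂v/∂x hold identically; f is analytic.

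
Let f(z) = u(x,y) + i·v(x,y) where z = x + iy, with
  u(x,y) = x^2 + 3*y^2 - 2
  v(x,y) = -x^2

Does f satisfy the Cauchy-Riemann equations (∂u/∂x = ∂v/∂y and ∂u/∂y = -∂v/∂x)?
∂u/∂x = 2*x
∂v/∂y = 0
∂u/∂y = 6*y
∂v/∂x = -2*x
∂u/∂x ≠ ∂v/∂y and ∂u/∂y ≠ -∂v/∂x; the Cauchy-Riemann equations are not satisfied, so f is not analytic.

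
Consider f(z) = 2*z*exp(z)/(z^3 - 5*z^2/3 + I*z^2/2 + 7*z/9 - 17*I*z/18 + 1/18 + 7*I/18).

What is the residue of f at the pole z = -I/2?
(-936/1037 - 684*I/1037)*exp(-I/2)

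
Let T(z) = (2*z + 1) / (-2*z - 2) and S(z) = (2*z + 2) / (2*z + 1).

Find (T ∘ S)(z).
(T ∘ S)(z) = T(S(z)) = ((2)*S(z) + (1))/((-2)*S(z) + (-2)). Multiply numerator and denominator by 2*z + 1:
  numerator:   (2)*(2*z + 2) + (1)*(2*z + 1) = 6*z + 5
  denominator: (-2)*(2*z + 2) + (-2)*(2*z + 1) = -8*z - 6
(T ∘ S)(z) = (6*z + 5)/(-8*z - 6) = (-6*z - 5)/(8*z + 6)

Final answer: (-6*z - 5)/(8*z + 6)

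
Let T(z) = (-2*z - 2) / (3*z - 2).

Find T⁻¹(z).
(2*z - 2)/(3*z + 2)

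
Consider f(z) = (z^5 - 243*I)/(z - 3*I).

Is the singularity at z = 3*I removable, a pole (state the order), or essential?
The numerator vanishes at z = 3*I ((3*I)^5 = 243*I), so it is divisible by z - 3*I:
  z^5 - 243*I = (z - 3*I)*(z^4 + 3*I*z^3 - 9*z^2 - 27*I*z + 81)
Hence for z ≠ 3*I, f(z) = z^4 + 3*I*z^3 - 9*z^2 - 27*I*z + 81, a polynomial, and lim_{z→3*I} f(z) = 405 is finite.
So the singularity is removable.

Final answer: removable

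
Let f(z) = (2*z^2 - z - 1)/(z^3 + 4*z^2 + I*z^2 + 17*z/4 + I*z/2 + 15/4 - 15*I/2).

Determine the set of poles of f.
The singularities of f are the zeros of the denominator. Factoring,
  z^3 + 4*z^2 + I*z^2 + 17*z/4 + I*z/2 + 15/4 - 15*I/2 = (z + 3)*(z - 1/2 - I)*(z + 3/2 + 2*I)
so the candidates are z = -3, z = 1/2 + I, z = -3/2 - 2*I.

Check the numerator P(z) = 2*z^2 - z - 1 at each one:
  P(-3) = 20 ≠ 0, so z = -3 is a (simple) pole.
  P(1/2 + I) = -3 + I ≠ 0, so z = 1/2 + I is a (simple) pole.
  P(-3/2 - 2*I) = -3 + 14*I ≠ 0, so z = -3/2 - 2*I is a (simple) pole.

Poles of f: {-3, -3/2 - 2*I, 1/2 + I}

Final answer: {-3, -3/2 - 2*I, 1/2 + I}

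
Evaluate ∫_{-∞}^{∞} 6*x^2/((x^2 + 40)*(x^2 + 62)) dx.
Let f(z) = 6*z^2/((z^2 + 40)*(z^2 + 62)). The denominator has no real zeros and deg Q - deg P = 2 ≥ 2, so the integral of f over the upper semicircle |z| = R tends to 0 as R → ∞. Closing the contour in the upper half-plane,
  ∫_{-∞}^{∞} f(x) dx = 2πi · Σ Res(f, z_k)  over the poles with Im z_k > 0.

Zeros of the denominator: z^2 + 62 = 0 gives z = ±sqrt(62)*I; z^2 + 40 = 0 gives z = ±2*sqrt(10)*I.
Upper half-plane: z = 2*sqrt(10)*I, z = sqrt(62)*I (simple).

Each pole is a simple zero of Q(z) = z^4 + 102*z^2 + 2480, so Res(f, z₀) = P(z₀)/Q'(z₀) with P(z) = 6*z^2, Q'(z) = 4*z^3 + 204*z:
  Res(f, 2*sqrt(10)*I) = (-240)/(88*sqrt(10)*I) = 3*sqrt(10)*I/11
  Res(f, sqrt(62)*I) = (-372)/(-44*sqrt(62)*I) = -3*sqrt(62)*I/22

Sum of residues: 3*I*(-sqrt(62) + 2*sqrt(10))/22
∫_{-∞}^{∞} f(x) dx = 2πi · (3*I*(-sqrt(62) + 2*sqrt(10))/22) = 3*pi*(-2*sqrt(10) + sqrt(62))/11

Final answer: 3*pi*(-2*sqrt(10) + sqrt(62))/11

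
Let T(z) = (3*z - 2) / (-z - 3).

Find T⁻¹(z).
Set w = T(z) = (3*z - 2) / (-z - 3) and solve for z:
  w*(-z - 3) = 3*z - 2
  -3*w + z*(-w - 3) + 2 = 0
  z*(-w - 3) = 3*w - 2
  z = (2 - 3*w)/(w + 3)
Renaming the variable, T⁻¹(z) = (-3*z + 2)/(z + 3).
(Check: ad - bc = -11 ≠ 0, so T is invertible.)

Final answer: (-3*z + 2)/(z + 3)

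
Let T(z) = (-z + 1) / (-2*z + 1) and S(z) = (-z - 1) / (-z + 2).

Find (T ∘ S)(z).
(T ∘ S)(z) = T(S(z)) = ((-1)*S(z) + (1))/((-2)*S(z) + (1)). Multiply numerator and denominator by -z + 2:
  numerator:   (-1)*(-z - 1) + (1)*(-z + 2) = 3
  denominator: (-2)*(-z - 1) + (1)*(-z + 2) = z + 4
(T ∘ S)(z) = 3/(z + 4)

Final answer: 3/(z + 4)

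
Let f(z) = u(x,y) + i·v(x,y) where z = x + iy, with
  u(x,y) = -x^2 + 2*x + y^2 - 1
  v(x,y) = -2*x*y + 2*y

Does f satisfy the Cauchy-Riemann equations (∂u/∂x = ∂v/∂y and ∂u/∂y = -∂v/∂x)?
∂u/∂x = 2 - 2*x
∂v/∂y = 2 - 2*x
∂u/∂y = 2*y
∂v/∂x = -2*y
∂u/∂x = ∂v/∂y and ∂u/∂y = -∂v/∂x hold identically; f is analytic.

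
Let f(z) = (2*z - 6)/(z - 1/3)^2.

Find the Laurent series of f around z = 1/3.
Put w = z - (1/3), i.e. z = w + 1/3. The denominator is w^2, so it suffices to rewrite the numerator in powers of w.

P(z) = 2*z - 6
P(w + 1/3) = -16/3 + 2*w

Dividing each term by w^2:
  f = -16/(3*w^2) + 2/w

Substituting back w = z - 1/3:
  f(z) = -16/(3*(z - 1/3)^2) + 2/(z - 1/3)

The series is finite because the numerator is a polynomial; the negative powers form the principal part, and the coefficient of 1/(z - 1/3) gives Res(f, 1/3) = 2.

Final answer: -16/(3*(z - 1/3)^2) + 2/(z - 1/3)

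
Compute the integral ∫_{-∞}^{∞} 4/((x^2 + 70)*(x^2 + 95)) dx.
2*pi*(-14*sqrt(95) + 19*sqrt(70))/16625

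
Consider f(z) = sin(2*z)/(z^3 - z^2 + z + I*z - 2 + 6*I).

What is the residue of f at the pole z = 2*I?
Write f(z) = P(z)/Q(z) with P(z) = sin(2*z) and Q(z) = z^3 - z^2 + z + I*z - 2 + 6*I.
The denominator factors as Q(z) = (z - 2 + I)*(z + 1 + I)*(z - 2*I), so z = 2*I is a simple zero of Q and P is analytic there; z = 2*I is therefore a simple pole and
  Res(f, z₀) = P(z₀)/Q'(z₀).

Q'(z) = 3*z^2 - 2*z + 1 + I, so Q'(2*I) = -11 - 3*I.
P(2*I) = I*sinh(4).

Res(f, 2*I) = (I*sinh(4))/(-11 - 3*I) = (-3/130 - 11*I/130)*sinh(4)

Final answer: (-3/130 - 11*I/130)*sinh(4)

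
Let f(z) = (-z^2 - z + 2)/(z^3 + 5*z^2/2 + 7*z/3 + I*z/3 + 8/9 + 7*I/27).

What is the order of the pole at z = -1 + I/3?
Factor the denominator:
  z^3 + 5*z^2/2 + 7*z/3 + I*z/3 + 8/9 + 7*I/27 = (z + 1 - I/3)^2*(z + 1/2 + 2*I/3)

The numerator P(z) = -z^2 - z + 2 has P(-1 + I/3) = 19/9 + I/3 ≠ 0, so no factor of (z + 1 - I/3) cancels.
Near z = -1 + I/3 we can therefore write f(z) = g(z)/(z + 1 - I/3)^2 with g analytic at -1 + I/3 and g(-1 + I/3) ≠ 0 (g is the numerator divided by the remaining denominator factors).

Hence z = -1 + I/3 is a pole of order 2.

Final answer: 2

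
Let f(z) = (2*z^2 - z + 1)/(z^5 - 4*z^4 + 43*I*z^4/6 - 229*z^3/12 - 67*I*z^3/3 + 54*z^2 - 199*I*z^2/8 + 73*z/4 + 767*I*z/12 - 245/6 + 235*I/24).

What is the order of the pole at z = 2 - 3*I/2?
Factor the denominator:
  z^5 - 4*z^4 + 43*I*z^4/6 - 229*z^3/12 - 67*I*z^3/3 + 54*z^2 - 199*I*z^2/8 + 73*z/4 + 767*I*z/12 - 245/6 + 235*I/24 = (z - 2 + 3*I/2)^3*(z + 1 + 2*I/3)*(z + 1 + 2*I)

The numerator P(z) = 2*z^2 - z + 1 has P(2 - 3*I/2) = 5/2 - 21*I/2 ≠ 0, so no factor of (z - 2 + 3*I/2) cancels.
Near z = 2 - 3*I/2 we can therefore write f(z) = g(z)/(z - 2 + 3*I/2)^3 with g analytic at 2 - 3*I/2 and g(2 - 3*I/2) ≠ 0 (g is the numerator divided by the remaining denominator factors).

Hence z = 2 - 3*I/2 is a pole of order 3.

Final answer: 3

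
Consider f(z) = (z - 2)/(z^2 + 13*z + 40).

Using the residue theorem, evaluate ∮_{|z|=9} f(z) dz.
By the residue theorem, ∮_C f(z) dz = 2πi · (sum of the residues of f at the poles inside |z| = 9).

The denominator factors as (z + 8)*(z + 5), so the singularities of f are simple poles at z = -8, z = -5.
  |-8|² = 64 < 81 = 9², so this pole is inside the contour.
  |-5|² = 25 < 81 = 9², so this pole is inside the contour.

With P(z) = z - 2 and Q(z) = z^2 + 13*z + 40, each pole is simple, so Res(f, z₀) = P(z₀)/Q'(z₀) with Q'(z) = 2*z + 13.
  Res(f, -8) = P(-8)/Q'(-8) = (-10)/(-3) = 10/3
  Res(f, -5) = P(-5)/Q'(-5) = (-7)/(3) = -7/3

Sum of residues inside C: 1
∮_C f(z) dz = 2πi · (1) = 2*I*pi

Final answer: 2*I*pi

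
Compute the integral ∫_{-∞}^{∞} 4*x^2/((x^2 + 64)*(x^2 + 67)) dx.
4*pi*(-8 + sqrt(67))/3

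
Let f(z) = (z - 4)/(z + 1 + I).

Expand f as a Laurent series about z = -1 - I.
(-5 - I)/(z + 1 + I) + 1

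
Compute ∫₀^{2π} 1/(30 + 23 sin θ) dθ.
2*sqrt(371)*pi/371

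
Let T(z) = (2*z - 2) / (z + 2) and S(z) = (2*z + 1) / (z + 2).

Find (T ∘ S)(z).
(2*z - 2)/(4*z + 5)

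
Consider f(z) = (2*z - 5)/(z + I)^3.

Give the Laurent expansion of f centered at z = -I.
Put w = z - (-I), i.e. z = w - I. The denominator is w^3, so it suffices to rewrite the numerator in powers of w.

P(z) = 2*z - 5
P(w - I) = -5 - 2*I + 2*w

Dividing each term by w^3:
  f = (-5 - 2*I)/w^3 + 2/w^2

Substituting back w = z + I:
  f(z) = (-5 - 2*I)/(z + I)^3 + 2/(z + I)^2

The series is finite because the numerator is a polynomial; the negative powers form the principal part.

Final answer: (-5 - 2*I)/(z + I)^3 + 2/(z + I)^2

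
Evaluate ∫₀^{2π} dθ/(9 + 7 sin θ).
Call the integral J. The integrand is 2π-periodic and we integrate over a full period, so shifting θ does not change the value (θ → θ + π/2 turns sin θ into cos θ). Hence
  J = ∫₀^{2π} dθ/(9 + 7 cos θ).
Put z = e^{iθ}: then cos θ = (z + 1/z)/2, dθ = dz/(iz), and z runs once counterclockwise around |z| = 1:
  J = ∮_{|z|=1} 1/(9 + 7*(z + 1/z)/2) · dz/(iz) = (2/i) ∮_{|z|=1} dz/(7*z^2 + 18*z + 7).
The roots of 7*z^2 + 18*z + 7 are z = (-9 ± sqrt(9^2 - 7^2))/7, with sqrt(32) = 4*sqrt(2); their product is 1, so only z₊ = -9/7 + 4*sqrt(2)/7 lies inside the unit circle (z₋ = -9/7 - 4*sqrt(2)/7 lies outside).
z₊ is a simple zero of q(z) = 7*z^2 + 18*z + 7, so Res(1/q, z₊) = 1/q'(z₊) with q'(z) = 14*z + 18; and q'(z₊) = 7*(z₊ - z₋) = 8*sqrt(2).
Therefore J = (2/i) · 2πi · 1/(8*sqrt(2)) = 2*pi/(4*sqrt(2)) = sqrt(2)*pi/4

Final answer: sqrt(2)*pi/4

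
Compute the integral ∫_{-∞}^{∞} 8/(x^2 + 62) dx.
Let f(z) = 8/(z^2 + 62). The denominator has no real zeros and deg Q - deg P = 2 ≥ 2, so the integral of f over the upper semicircle |z| = R tends to 0 as R → ∞. Closing the contour in the upper half-plane,
  ∫_{-∞}^{∞} f(x) dx = 2πi · Σ Res(f, z_k)  over the poles with Im z_k > 0.

Zeros of the denominator: z^2 + 62 = 0 gives z = ±sqrt(62)*I.
Upper half-plane: z = sqrt(62)*I (simple).

Each pole is a simple zero of Q(z) = z^2 + 62, so Res(f, z₀) = P(z₀)/Q'(z₀) with P(z) = 8, Q'(z) = 2*z:
  Res(f, sqrt(62)*I) = (8)/(2*sqrt(62)*I) = -2*sqrt(62)*I/31

∫_{-∞}^{∞} f(x) dx = 2πi · (-2*sqrt(62)*I/31) = 4*sqrt(62)*pi/31

Final answer: 4*sqrt(62)*pi/31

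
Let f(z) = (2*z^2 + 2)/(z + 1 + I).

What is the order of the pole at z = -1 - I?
1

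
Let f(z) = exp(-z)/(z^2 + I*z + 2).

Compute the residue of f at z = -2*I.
Write f(z) = P(z)/Q(z) with P(z) = exp(-z) and Q(z) = z^2 + I*z + 2.
The denominator factors as Q(z) = (z - I)*(z + 2*I), so z = -2*I is a simple zero of Q and P is analytic there; z = -2*I is therefore a simple pole and
  Res(f, z₀) = P(z₀)/Q'(z₀).

Q'(z) = 2*z + I, so Q'(-2*I) = -3*I.
P(-2*I) = exp(2*I).

Res(f, -2*I) = (exp(2*I))/(-3*I) = I*exp(2*I)/3

Final answer: I*exp(2*I)/3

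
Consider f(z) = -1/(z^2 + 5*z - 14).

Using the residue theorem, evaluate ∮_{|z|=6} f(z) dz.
By the residue theorem, ∮_C f(z) dz = 2πi · (sum of the residues of f at the poles inside |z| = 6).

The denominator factors as (z + 7)*(z - 2), so the singularities of f are simple poles at z = -7, z = 2.
  |-7|² = 49 > 36 = 6², so this pole is outside the contour.
  |2|² = 4 < 36 = 6², so this pole is inside the contour.

With P(z) = -1 and Q(z) = z^2 + 5*z - 14, each pole is simple, so Res(f, z₀) = P(z₀)/Q'(z₀) with Q'(z) = 2*z + 5.
  Res(f, 2) = P(2)/Q'(2) = (-1)/(9) = -1/9

∮_C f(z) dz = 2πi · (-1/9) = -2*I*pi/9

Final answer: -2*I*pi/9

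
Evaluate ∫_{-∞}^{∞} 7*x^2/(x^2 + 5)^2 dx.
7*sqrt(5)*pi/10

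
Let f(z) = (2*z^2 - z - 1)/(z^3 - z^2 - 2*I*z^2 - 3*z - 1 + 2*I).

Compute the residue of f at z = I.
Write f(z) = P(z)/Q(z) with P(z) = 2*z^2 - z - 1 and Q(z) = z^3 - z^2 - 2*I*z^2 - 3*z - 1 + 2*I.
The denominator factors as Q(z) = (z - I)*(z - 2 - I)*(z + 1), so z = I is a simple zero of Q and P is analytic there; z = I is therefore a simple pole and
  Res(f, z₀) = P(z₀)/Q'(z₀).

Q'(z) = 3*z^2 - 2*z - 4*I*z - 3, so Q'(I) = -2 - 2*I.
P(I) = -3 - I.

Res(f, I) = (-3 - I)/(-2 - 2*I) = 1 - I/2

Final answer: 1 - I/2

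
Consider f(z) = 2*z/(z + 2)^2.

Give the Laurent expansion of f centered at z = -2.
Put w = z - (-2), i.e. z = w - 2. The denominator is w^2, so it suffices to rewrite the numerator in powers of w.

P(z) = 2*z
P(w - 2) = -4 + 2*w

Dividing each term by w^2:
  f = -4/w^2 + 2/w

Substituting back w = z + 2:
  f(z) = -4/(z + 2)^2 + 2/(z + 2)

The series is finite because the numerator is a polynomial; the negative powers form the principal part, and the coefficient of 1/(z + 2) gives Res(f, -2) = 2.

Final answer: -4/(z + 2)^2 + 2/(z + 2)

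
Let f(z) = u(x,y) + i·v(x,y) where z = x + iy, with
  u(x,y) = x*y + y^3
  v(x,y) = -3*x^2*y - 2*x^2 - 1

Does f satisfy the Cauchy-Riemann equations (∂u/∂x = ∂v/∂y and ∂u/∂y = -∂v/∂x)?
∂u/∂x = y
∂v/∂y = -3*x^2
∂u/∂y = x + 3*y^2
∂v/∂x = -6*x*y - 4*x
∂u/∂x ≠ ∂v/∂y and ∂u/∂y ≠ -∂v/∂x; the Cauchy-Riemann equations are not satisfied, so f is not analytic.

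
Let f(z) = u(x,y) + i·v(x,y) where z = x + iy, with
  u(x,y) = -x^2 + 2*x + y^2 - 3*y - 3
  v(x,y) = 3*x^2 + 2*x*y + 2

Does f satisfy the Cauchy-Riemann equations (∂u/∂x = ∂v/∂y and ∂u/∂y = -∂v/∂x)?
∂u/∂x = 2 - 2*x
∂v/∂y = 2*x
∂u/∂y = 2*y - 3
∂v/∂x = 6*x + 2*y
∂u/∂x ≠ ∂v/∂y and ∂u/∂y ≠ -∂v/∂x; the Cauchy-Riemann equations are not satisfied, so f is not analytic.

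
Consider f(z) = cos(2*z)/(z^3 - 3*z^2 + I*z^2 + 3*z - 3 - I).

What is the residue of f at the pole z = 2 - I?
Write f(z) = P(z)/Q(z) with P(z) = cos(2*z) and Q(z) = z^3 - 3*z^2 + I*z^2 + 3*z - 3 - I.
The denominator factors as Q(z) = (z - I)*(z - 2 + I)*(z - 1 + I), so z = 2 - I is a simple zero of Q and P is analytic there; z = 2 - I is therefore a simple pole and
  Res(f, z₀) = P(z₀)/Q'(z₀).

Q'(z) = 3*z^2 - 6*z + 2*I*z + 3, so Q'(2 - I) = 2 - 2*I.
P(2 - I) = cos(4 - 2*I).

Res(f, 2 - I) = (cos(4 - 2*I))/(2 - 2*I) = (1/4 + I/4)*cos(4 - 2*I)

Final answer: (1/4 + I/4)*cos(4 - 2*I)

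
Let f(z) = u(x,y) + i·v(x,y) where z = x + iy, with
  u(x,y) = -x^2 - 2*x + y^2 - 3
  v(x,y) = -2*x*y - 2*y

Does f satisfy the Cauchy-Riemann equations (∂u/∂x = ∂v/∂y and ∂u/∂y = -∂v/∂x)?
∂u/∂x = -2*x - 2
∂v/∂y = -2*x - 2
∂u/∂y = 2*y
∂v/∂x = -2*y
∂u/∂x = ∂v/∂y and ∂u/∂y = -∂v/∂x hold identically; f is analytic.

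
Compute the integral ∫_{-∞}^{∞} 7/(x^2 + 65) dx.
Let f(z) = 7/(z^2 + 65). The denominator has no real zeros and deg Q - deg P = 2 ≥ 2, so the integral of f over the upper semicircle |z| = R tends to 0 as R → ∞. Closing the contour in the upper half-plane,
  ∫_{-∞}^{∞} f(x) dx = 2πi · Σ Res(f, z_k)  over the poles with Im z_k > 0.

Zeros of the denominator: z^2 + 65 = 0 gives z = ±sqrt(65)*I.
Upper half-plane: z = sqrt(65)*I (simple).

Each pole is a simple zero of Q(z) = z^2 + 65, so Res(f, z₀) = P(z₀)/Q'(z₀) with P(z) = 7, Q'(z) = 2*z:
  Res(f, sqrt(65)*I) = (7)/(2*sqrt(65)*I) = -7*sqrt(65)*I/130

∫_{-∞}^{∞} f(x) dx = 2πi · (-7*sqrt(65)*I/130) = 7*sqrt(65)*pi/65

Final answer: 7*sqrt(65)*pi/65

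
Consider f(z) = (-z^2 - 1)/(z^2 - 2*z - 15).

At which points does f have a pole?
The singularities of f are the zeros of the denominator. Factoring,
  z^2 - 2*z - 15 = (z + 3)*(z - 5)
so the candidates are z = -3, z = 5.

Check the numerator P(z) = -z^2 - 1 at each one:
  P(-3) = -10 ≠ 0, so z = -3 is a (simple) pole.
  P(5) = -26 ≠ 0, so z = 5 is a (simple) pole.

Poles of f: {-3, 5}

Final answer: {-3, 5}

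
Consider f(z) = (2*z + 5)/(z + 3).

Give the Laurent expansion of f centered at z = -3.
-1/(z + 3) + 2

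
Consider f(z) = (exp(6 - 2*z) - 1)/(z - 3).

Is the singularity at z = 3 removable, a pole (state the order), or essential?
Let u = z - 3. The exponent is 6 - 2*z = -2u, so
  f = (e^(-2u) - 1)/u = ((-2u) + (-2u)^2/2 + (-2u)^3/6 + ...)/u = -2 + (2)*u + (-4/3)*u^2 + ...
The Laurent expansion about u = 0 has no negative powers; equivalently lim_{z→3} f(z) = -2 exists and is finite.
So the singularity is removable.

Final answer: removable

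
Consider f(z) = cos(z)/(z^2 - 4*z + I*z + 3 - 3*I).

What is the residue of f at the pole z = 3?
(2/5 - I/5)*cos(3)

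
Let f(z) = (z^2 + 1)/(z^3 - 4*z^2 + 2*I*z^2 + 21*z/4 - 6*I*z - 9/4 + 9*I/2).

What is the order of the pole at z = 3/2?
2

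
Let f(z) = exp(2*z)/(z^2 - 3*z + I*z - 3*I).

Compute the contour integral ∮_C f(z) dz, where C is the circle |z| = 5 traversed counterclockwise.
pi*(-1/5 - 3*I/5)*exp(-2*I) + pi*(1/5 + 3*I/5)*exp(6)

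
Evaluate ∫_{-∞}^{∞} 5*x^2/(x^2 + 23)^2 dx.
5*sqrt(23)*pi/46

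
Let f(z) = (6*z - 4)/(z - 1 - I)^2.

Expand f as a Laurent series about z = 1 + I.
Put w = z - (1 + I), i.e. z = w + 1 + I. The denominator is w^2, so it suffices to rewrite the numerator in powers of w.

P(z) = 6*z - 4
P(w + 1 + I) = 2 + 6*I + 6*w

Dividing each term by w^2:
  f = (2 + 6*I)/w^2 + 6/w

Substituting back w = z - 1 - I:
  f(z) = (2 + 6*I)/(z - 1 - I)^2 + 6/(z - 1 - I)

The series is finite because the numerator is a polynomial; the negative powers form the principal part, and the coefficient of 1/(z - 1 - I) gives Res(f, 1 + I) = 6.

Final answer: (2 + 6*I)/(z - 1 - I)^2 + 6/(z - 1 - I)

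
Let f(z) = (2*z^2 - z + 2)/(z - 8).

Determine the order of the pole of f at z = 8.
1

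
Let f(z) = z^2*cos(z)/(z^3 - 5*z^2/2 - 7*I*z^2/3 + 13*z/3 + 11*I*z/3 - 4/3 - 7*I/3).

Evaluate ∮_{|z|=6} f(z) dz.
pi*(-48/73 + 18*I/73)*cos(1 - I) + pi*(-3048/19345 + 1946*I/19345)*cos(1/2 + I/3) + pi*(216/265 + 438*I/265)*cos(1 + 3*I)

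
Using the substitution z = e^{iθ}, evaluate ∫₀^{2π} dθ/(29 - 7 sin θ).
Call the integral J. The integrand is 2π-periodic and we integrate over a full period, so shifting θ does not change the value (θ → θ + π/2 turns sin θ into cos θ; θ → θ + π flips the sign of the trig term). Hence
  J = ∫₀^{2π} dθ/(29 + 7 cos θ).
Put z = e^{iθ}: then cos θ = (z + 1/z)/2, dθ = dz/(iz), and z runs once counterclockwise around |z| = 1:
  J = ∮_{|z|=1} 1/(29 + 7*(z + 1/z)/2) · dz/(iz) = (2/i) ∮_{|z|=1} dz/(7*z^2 + 58*z + 7).
The roots of 7*z^2 + 58*z + 7 are z = (-29 ± sqrt(29^2 - 7^2))/7, with sqrt(792) = 6*sqrt(22); their product is 1, so only z₊ = -29/7 + 6*sqrt(22)/7 lies inside the unit circle (z₋ = -29/7 - 6*sqrt(22)/7 lies outside).
z₊ is a simple zero of q(z) = 7*z^2 + 58*z + 7, so Res(1/q, z₊) = 1/q'(z₊) with q'(z) = 14*z + 58; and q'(z₊) = 7*(z₊ - z₋) = 12*sqrt(22).
Therefore J = (2/i) · 2πi · 1/(12*sqrt(22)) = 2*pi/(6*sqrt(22)) = sqrt(22)*pi/66

Final answer: sqrt(22)*pi/66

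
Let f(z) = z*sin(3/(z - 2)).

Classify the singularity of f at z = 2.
Let u = z - 2. Then
  sin(3/u) = Σ_{k≥0} (-1)^k (3)^(2k+1)/((2k+1)!·u^(2k+1)) = 3/u - 9/(2*u^3) + 81/(40*u^5) + ...
which has infinitely many negative powers of u, so sin(3/(z - 2)) has an essential singularity at z = 2.
The extra factor z is a nonzero polynomial; if the product had at most a pole at z = 2, dividing by that polynomial would leave sin(3/(z - 2)) with at most a pole too — contradiction. (Equivalently, the product's Laurent series still has infinitely many negative powers.)
So the singularity is essential.

Final answer: essential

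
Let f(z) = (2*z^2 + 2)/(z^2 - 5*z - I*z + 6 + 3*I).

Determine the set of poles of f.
The singularities of f are the zeros of the denominator. Factoring,
  z^2 - 5*z - I*z + 6 + 3*I = (z - 3)*(z - 2 - I)
so the candidates are z = 3, z = 2 + I.

Check the numerator P(z) = 2*z^2 + 2 at each one:
  P(3) = 20 ≠ 0, so z = 3 is a (simple) pole.
  P(2 + I) = 8 + 8*I ≠ 0, so z = 2 + I is a (simple) pole.

Poles of f: {2 + I, 3}

Final answer: {2 + I, 3}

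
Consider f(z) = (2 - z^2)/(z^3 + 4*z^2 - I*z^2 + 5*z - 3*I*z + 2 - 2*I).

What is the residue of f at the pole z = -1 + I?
Write f(z) = P(z)/Q(z) with P(z) = 2 - z^2 and Q(z) = z^3 + 4*z^2 - I*z^2 + 5*z - 3*I*z + 2 - 2*I.
The denominator factors as Q(z) = (z + 2)*(z + 1)*(z + 1 - I), so z = -1 + I is a simple zero of Q and P is analytic there; z = -1 + I is therefore a simple pole and
  Res(f, z₀) = P(z₀)/Q'(z₀).

Q'(z) = 3*z^2 + 8*z - 2*I*z + 5 - 3*I, so Q'(-1 + I) = -1 + I.
P(-1 + I) = 2 + 2*I.

Res(f, -1 + I) = (2 + 2*I)/(-1 + I) = -2*I

Final answer: -2*I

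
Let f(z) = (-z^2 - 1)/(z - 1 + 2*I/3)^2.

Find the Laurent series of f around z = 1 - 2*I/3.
Put w = z - (1 - 2*I/3), i.e. z = w + 1 - 2*I/3. The denominator is w^2, so it suffices to rewrite the numerator in powers of w.

P(z) = -z^2 - 1
P(w + 1 - 2*I/3) = -14/9 + 4*I/3 + (-2 + 4*I/3)*w - w^2

Dividing each term by w^2:
  f = (-14/9 + 4*I/3)/w^2 + (-2 + 4*I/3)/w - 1

Substituting back w = z - 1 + 2*I/3:
  f(z) = (-14/9 + 4*I/3)/(z - 1 + 2*I/3)^2 + (-2 + 4*I/3)/(z - 1 + 2*I/3) - 1

The series is finite because the numerator is a polynomial; the negative powers form the principal part, and the coefficient of 1/(z - 1 + 2*I/3) gives Res(f, 1 - 2*I/3) = -2 + 4*I/3.

Final answer: (-14/9 + 4*I/3)/(z - 1 + 2*I/3)^2 + (-2 + 4*I/3)/(z - 1 + 2*I/3) - 1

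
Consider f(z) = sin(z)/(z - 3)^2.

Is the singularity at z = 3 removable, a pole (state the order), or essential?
pole of order 2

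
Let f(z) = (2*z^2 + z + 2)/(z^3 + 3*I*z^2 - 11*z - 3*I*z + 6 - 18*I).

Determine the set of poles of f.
The singularities of f are the zeros of the denominator. Factoring,
  z^3 + 3*I*z^2 - 11*z - 3*I*z + 6 - 18*I = (z + 2*I)*(z + 3 + I)*(z - 3)
so the candidates are z = -2*I, z = -3 - I, z = 3.

Check the numerator P(z) = 2*z^2 + z + 2 at each one:
  P(-2*I) = -6 - 2*I ≠ 0, so z = -2*I is a (simple) pole.
  P(-3 - I) = 15 + 11*I ≠ 0, so z = -3 - I is a (simple) pole.
  P(3) = 23 ≠ 0, so z = 3 is a (simple) pole.

Poles of f: {-3 - I, -2*I, 3}

Final answer: {-3 - I, -2*I, 3}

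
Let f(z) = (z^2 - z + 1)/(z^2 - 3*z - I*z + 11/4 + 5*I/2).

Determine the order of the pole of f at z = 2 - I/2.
Factor the denominator:
  z^2 - 3*z - I*z + 11/4 + 5*I/2 = (z - 2 + I/2)*(z - 1 - 3*I/2)

The numerator P(z) = z^2 - z + 1 has P(2 - I/2) = 11/4 - 3*I/2 ≠ 0, so no factor of (z - 2 + I/2) cancels.
Near z = 2 - I/2 we can therefore write f(z) = g(z)/(z - 2 + I/2) with g analytic at 2 - I/2 and g(2 - I/2) ≠ 0 (g is the numerator divided by the remaining denominator factors).

Hence z = 2 - I/2 is a pole of order 1.

Final answer: 1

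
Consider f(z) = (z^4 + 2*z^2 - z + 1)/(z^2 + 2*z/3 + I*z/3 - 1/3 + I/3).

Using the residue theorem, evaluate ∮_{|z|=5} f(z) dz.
pi*(46/27 - 166*I/27)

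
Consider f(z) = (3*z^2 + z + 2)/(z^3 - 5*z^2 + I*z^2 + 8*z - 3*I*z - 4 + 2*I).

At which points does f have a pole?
{1, 2 - I, 2}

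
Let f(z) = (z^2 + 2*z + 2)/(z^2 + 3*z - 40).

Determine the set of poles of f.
The singularities of f are the zeros of the denominator. Factoring,
  z^2 + 3*z - 40 = (z - 5)*(z + 8)
so the candidates are z = 5, z = -8.

Check the numerator P(z) = z^2 + 2*z + 2 at each one:
  P(5) = 37 ≠ 0, so z = 5 is a (simple) pole.
  P(-8) = 50 ≠ 0, so z = -8 is a (simple) pole.

Poles of f: {-8, 5}

Final answer: {-8, 5}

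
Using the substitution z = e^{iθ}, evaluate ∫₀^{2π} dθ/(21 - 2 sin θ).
Call the integral J. The integrand is 2π-periodic and we integrate over a full period, so shifting θ does not change the value (θ → θ + π/2 turns sin θ into cos θ; θ → θ + π flips the sign of the trig term). Hence
  J = ∫₀^{2π} dθ/(21 + 2 cos θ).
Put z = e^{iθ}: then cos θ = (z + 1/z)/2, dθ = dz/(iz), and z runs once counterclockwise around |z| = 1:
  J = ∮_{|z|=1} 1/(21 + 2*(z + 1/z)/2) · dz/(iz) = (2/i) ∮_{|z|=1} dz/(2*z^2 + 42*z + 2).
The roots of 2*z^2 + 42*z + 2 are z = (-21 ± sqrt(21^2 - 2^2))/2, with sqrt(437) = sqrt(437); their product is 1, so only z₊ = -21/2 + sqrt(437)/2 lies inside the unit circle (z₋ = -21/2 - sqrt(437)/2 lies outside).
z₊ is a simple zero of q(z) = 2*z^2 + 42*z + 2, so Res(1/q, z₊) = 1/q'(z₊) with q'(z) = 4*z + 42; and q'(z₊) = 2*(z₊ - z₋) = 2*sqrt(437).
Therefore J = (2/i) · 2πi · 1/(2*sqrt(437)) = 2*pi/(sqrt(437)) = 2*sqrt(437)*pi/437

Final answer: 2*sqrt(437)*pi/437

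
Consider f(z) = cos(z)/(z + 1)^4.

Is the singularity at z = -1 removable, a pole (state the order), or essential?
pole of order 4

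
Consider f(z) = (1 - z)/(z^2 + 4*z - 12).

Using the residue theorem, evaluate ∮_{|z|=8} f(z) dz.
By the residue theorem, ∮_C f(z) dz = 2πi · (sum of the residues of f at the poles inside |z| = 8).

The denominator factors as (z + 6)*(z - 2), so the singularities of f are simple poles at z = -6, z = 2.
  |-6|² = 36 < 64 = 8², so this pole is inside the contour.
  |2|² = 4 < 64 = 8², so this pole is inside the contour.

With P(z) = 1 - z and Q(z) = z^2 + 4*z - 12, each pole is simple, so Res(f, z₀) = P(z₀)/Q'(z₀) with Q'(z) = 2*z + 4.
  Res(f, -6) = P(-6)/Q'(-6) = (7)/(-8) = -7/8
  Res(f, 2) = P(2)/Q'(2) = (-1)/(8) = -1/8

Sum of residues inside C: -1
∮_C f(z) dz = 2πi · (-1) = -2*I*pi

Final answer: -2*I*pi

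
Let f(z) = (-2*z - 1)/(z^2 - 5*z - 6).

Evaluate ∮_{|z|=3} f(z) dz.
By the residue theorem, ∮_C f(z) dz = 2πi · (sum of the residues of f at the poles inside |z| = 3).

The denominator factors as (z + 1)*(z - 6), so the singularities of f are simple poles at z = -1, z = 6.
  |-1|² = 1 < 9 = 3², so this pole is inside the contour.
  |6|² = 36 > 9 = 3², so this pole is outside the contour.

With P(z) = -2*z - 1 and Q(z) = z^2 - 5*z - 6, each pole is simple, so Res(f, z₀) = P(z₀)/Q'(z₀) with Q'(z) = 2*z - 5.
  Res(f, -1) = P(-1)/Q'(-1) = (1)/(-7) = -1/7

∮_C f(z) dz = 2πi · (-1/7) = -2*I*pi/7

Final answer: -2*I*pi/7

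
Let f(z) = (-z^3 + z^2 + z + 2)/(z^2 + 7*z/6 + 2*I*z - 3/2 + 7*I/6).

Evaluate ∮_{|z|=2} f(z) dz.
By the residue theorem, ∮_C f(z) dz = 2πi · (sum of the residues of f at the poles inside |z| = 2).

The denominator factors as (z - 1/3 + I)*(z + 3/2 + I), so the singularities of f are simple poles at z = 1/3 - I, z = -3/2 - I.
  |1/3 - I|² = 10/9 < 4 = 2², so this pole is inside the contour.
  |-3/2 - I|² = 13/4 < 4 = 2², so this pole is inside the contour.

With P(z) = -z^3 + z^2 + z + 2 and Q(z) = z^2 + 7*z/6 + 2*I*z - 3/2 + 7*I/6, each pole is simple, so Res(f, z₀) = P(z₀)/Q'(z₀) with Q'(z) = 2*z + 7/6 + 2*I.
  Res(f, 1/3 - I) = P(1/3 - I)/Q'(1/3 - I) = (65/27 - 7*I/3)/(11/6) = 130/99 - 14*I/11
  Res(f, -3/2 - I) = P(-3/2 - I)/Q'(-3/2 - I) = (5/8 + 31*I/4)/(-11/6) = -15/44 - 93*I/22

Sum of residues inside C: 35/36 - 11*I/2
∮_C f(z) dz = 2πi · (35/36 - 11*I/2) = pi*(11 + 35*I/18)

Final answer: pi*(11 + 35*I/18)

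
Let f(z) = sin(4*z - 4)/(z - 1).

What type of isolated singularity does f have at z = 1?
Let u = z - 1. The argument of sin is 4*z - 4 = 4u, so
  f = sin(4u)/u = ((4u) - (4u)^3/6 + ...)/u = 4 - (32/3)*u^2 + ...
The Laurent expansion about u = 0 has no negative powers; equivalently lim_{z→1} f(z) = 4 exists and is finite.
So the singularity is removable.

Final answer: removable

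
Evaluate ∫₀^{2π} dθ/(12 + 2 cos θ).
Let J = ∫₀^{2π} dθ/(12 + 2 cos θ).
Put z = e^{iθ}: then cos θ = (z + 1/z)/2, dθ = dz/(iz), and z runs once counterclockwise around |z| = 1:
  J = ∮_{|z|=1} 1/(12 + 2*(z + 1/z)/2) · dz/(iz) = (2/i) ∮_{|z|=1} dz/(2*z^2 + 24*z + 2).
The roots of 2*z^2 + 24*z + 2 are z = (-12 ± sqrt(12^2 - 2^2))/2, with sqrt(140) = 2*sqrt(35); their product is 1, so only z₊ = -6 + sqrt(35) lies inside the unit circle (z₋ = -6 - sqrt(35) lies outside).
z₊ is a simple zero of q(z) = 2*z^2 + 24*z + 2, so Res(1/q, z₊) = 1/q'(z₊) with q'(z) = 4*z + 24; and q'(z₊) = 2*(z₊ - z₋) = 4*sqrt(35).
Therefore J = (2/i) · 2πi · 1/(4*sqrt(35)) = 2*pi/(2*sqrt(35)) = sqrt(35)*pi/35

Final answer: sqrt(35)*pi/35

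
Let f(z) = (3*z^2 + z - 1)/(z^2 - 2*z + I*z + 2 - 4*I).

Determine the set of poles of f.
The singularities of f are the zeros of the denominator. Factoring,
  z^2 - 2*z + I*z + 2 - 4*I = (z + 2*I)*(z - 2 - I)
so the candidates are z = -2*I, z = 2 + I.

Check the numerator P(z) = 3*z^2 + z - 1 at each one:
  P(-2*I) = -13 - 2*I ≠ 0, so z = -2*I is a (simple) pole.
  P(2 + I) = 10 + 13*I ≠ 0, so z = 2 + I is a (simple) pole.

Poles of f: {-2*I, 2 + I}

Final answer: {-2*I, 2 + I}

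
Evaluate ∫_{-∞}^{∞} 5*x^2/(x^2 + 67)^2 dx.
5*sqrt(67)*pi/134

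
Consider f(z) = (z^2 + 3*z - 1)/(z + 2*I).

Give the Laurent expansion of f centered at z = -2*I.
Put w = z - (-2*I), i.e. z = w - 2*I. The denominator is w, so it suffices to rewrite the numerator in powers of w.

P(z) = z^2 + 3*z - 1
P(w - 2*I) = -5 - 6*I + (3 - 4*I)*w + w^2

Dividing each term by w:
  f = (-5 - 6*I)/w + 3 - 4*I + w

Substituting back w = z + 2*I:
  f(z) = (-5 - 6*I)/(z + 2*I) + 3 - 4*I + (z + 2*I)

The series is finite because the numerator is a polynomial; the negative powers form the principal part, and the coefficient of 1/(z + 2*I) gives Res(f, -2*I) = -5 - 6*I.

Final answer: (-5 - 6*I)/(z + 2*I) + 3 - 4*I + (z + 2*I)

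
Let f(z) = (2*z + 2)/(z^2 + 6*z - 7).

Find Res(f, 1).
Write f(z) = P(z)/Q(z) with P(z) = 2*z + 2 and Q(z) = z^2 + 6*z - 7.
The denominator factors as Q(z) = (z - 1)*(z + 7), so z = 1 is a simple zero of Q and P is analytic there; z = 1 is therefore a simple pole and
  Res(f, z₀) = P(z₀)/Q'(z₀).

Q'(z) = 2*z + 6, so Q'(1) = 8.
P(1) = 4.

Res(f, 1) = (4)/(8) = 1/2

Final answer: 1/2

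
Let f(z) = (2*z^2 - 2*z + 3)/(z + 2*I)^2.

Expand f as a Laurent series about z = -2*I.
Put w = z - (-2*I), i.e. z = w - 2*I. The denominator is w^2, so it suffices to rewrite the numerator in powers of w.

P(z) = 2*z^2 - 2*z + 3
P(w - 2*I) = -5 + 4*I + (-2 - 8*I)*w + 2*w^2

Dividing each term by w^2:
  f = (-5 + 4*I)/w^2 + (-2 - 8*I)/w + 2

Substituting back w = z + 2*I:
  f(z) = (-5 + 4*I)/(z + 2*I)^2 + (-2 - 8*I)/(z + 2*I) + 2

The series is finite because the numerator is a polynomial; the negative powers form the principal part, and the coefficient of 1/(z + 2*I) gives Res(f, -2*I) = -2 - 8*I.

Final answer: (-5 + 4*I)/(z + 2*I)^2 + (-2 - 8*I)/(z + 2*I) + 2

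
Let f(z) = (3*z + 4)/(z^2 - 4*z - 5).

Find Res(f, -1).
-1/6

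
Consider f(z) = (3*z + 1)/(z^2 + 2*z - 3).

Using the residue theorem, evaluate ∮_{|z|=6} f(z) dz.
6*I*pi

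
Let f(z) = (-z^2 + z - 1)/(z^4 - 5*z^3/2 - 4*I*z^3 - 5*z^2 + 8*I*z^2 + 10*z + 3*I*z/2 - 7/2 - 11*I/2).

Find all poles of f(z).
The singularities of f are the zeros of the denominator. Factoring,
  z^4 - 5*z^3/2 - 4*I*z^3 - 5*z^2 + 8*I*z^2 + 10*z + 3*I*z/2 - 7/2 - 11*I/2 = (z - 2 - I)*(z - 1/2 - 2*I)*(z - 1)*(z + 1 - I)
so the candidates are z = 2 + I, z = 1/2 + 2*I, z = 1, z = -1 + I.

Check the numerator P(z) = -z^2 + z - 1 at each one:
  P(2 + I) = -2 - 3*I ≠ 0, so z = 2 + I is a (simple) pole.
  P(1/2 + 2*I) = 13/4 ≠ 0, so z = 1/2 + 2*I is a (simple) pole.
  P(1) = -1 ≠ 0, so z = 1 is a (simple) pole.
  P(-1 + I) = -2 + 3*I ≠ 0, so z = -1 + I is a (simple) pole.

Poles of f: {-1 + I, 1/2 + 2*I, 1, 2 + I}

Final answer: {-1 + I, 1/2 + 2*I, 1, 2 + I}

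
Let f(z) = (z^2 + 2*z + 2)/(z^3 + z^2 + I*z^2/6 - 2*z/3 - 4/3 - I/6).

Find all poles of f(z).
The singularities of f are the zeros of the denominator. Factoring,
  z^3 + z^2 + I*z^2/6 - 2*z/3 - 4/3 - I/6 = (z + 1 + 2*I/3)*(z + 1 - I/2)*(z - 1)
so the candidates are z = -1 - 2*I/3, z = -1 + I/2, z = 1.

Check the numerator P(z) = z^2 + 2*z + 2 at each one:
  P(-1 - 2*I/3) = 5/9 ≠ 0, so z = -1 - 2*I/3 is a (simple) pole.
  P(-1 + I/2) = 3/4 ≠ 0, so z = -1 + I/2 is a (simple) pole.
  P(1) = 5 ≠ 0, so z = 1 is a (simple) pole.

Poles of f: {-1 - 2*I/3, -1 + I/2, 1}

Final answer: {-1 - 2*I/3, -1 + I/2, 1}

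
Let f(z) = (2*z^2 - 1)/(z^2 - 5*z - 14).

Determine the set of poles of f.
The singularities of f are the zeros of the denominator. Factoring,
  z^2 - 5*z - 14 = (z + 2)*(z - 7)
so the candidates are z = -2, z = 7.

Check the numerator P(z) = 2*z^2 - 1 at each one:
  P(-2) = 7 ≠ 0, so z = -2 is a (simple) pole.
  P(7) = 97 ≠ 0, so z = 7 is a (simple) pole.

Poles of f: {-2, 7}

Final answer: {-2, 7}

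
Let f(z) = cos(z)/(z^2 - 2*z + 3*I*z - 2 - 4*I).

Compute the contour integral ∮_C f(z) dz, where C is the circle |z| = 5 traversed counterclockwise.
By the residue theorem, ∮_C f(z) dz = 2πi · (sum of the residues of f at the poles inside |z| = 5).

The denominator factors as (z + 2*I)*(z - 2 + I), so the singularities of f are simple poles at z = -2*I, z = 2 - I.
  |-2*I|² = 4 < 25 = 5², so this pole is inside the contour.
  |2 - I|² = 5 < 25 = 5², so this pole is inside the contour.

With P(z) = cos(z) and Q(z) = z^2 - 2*z + 3*I*z - 2 - 4*I, each pole is simple, so Res(f, z₀) = P(z₀)/Q'(z₀) with Q'(z) = 2*z - 2 + 3*I.
  Res(f, -2*I) = P(-2*I)/Q'(-2*I) = (cosh(2))/(-2 - I) = (-2/5 + I/5)*cosh(2)
  Res(f, 2 - I) = P(2 - I)/Q'(2 - I) = (cos(2 - I))/(2 + I) = (2/5 - I/5)*cos(2 - I)

Sum of residues inside C: (2/5 - I/5)*cos(2 - I) + (-2/5 + I/5)*cosh(2)
∮_C f(z) dz = 2πi · ((2/5 - I/5)*cos(2 - I) + (-2/5 + I/5)*cosh(2)) = pi*(-2/5 - 4*I/5)*cosh(2) + pi*(2/5 + 4*I/5)*cos(2 - I)

Final answer: pi*(-2/5 - 4*I/5)*cosh(2) + pi*(2/5 + 4*I/5)*cos(2 - I)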